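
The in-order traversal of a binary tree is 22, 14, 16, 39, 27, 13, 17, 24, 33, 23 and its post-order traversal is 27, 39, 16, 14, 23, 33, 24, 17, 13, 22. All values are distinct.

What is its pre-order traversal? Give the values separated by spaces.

22 13 14 16 39 27 17 24 33 23

The last element of post-order is the root; it splits in-order into left and right subtrees.
Root 22: left subtree has 0 nodes { }, right has 9 {14, 16, 39, 27, 13, 17, 24, 33, 23}.
  Root 13: left subtree has 4 nodes {14, 16, 39, 27}, right has 4 {17, 24, 33, 23}.
    Root 14: left subtree has 0 nodes { }, right has 3 {16, 39, 27}.
      Root 16: left subtree has 0 nodes { }, right has 2 {39, 27}.
        Root 39: left subtree has 0 nodes { }, right has 1 {27}.
    Root 17: left subtree has 0 nodes { }, right has 3 {24, 33, 23}.
      Root 24: left subtree has 0 nodes { }, right has 2 {33, 23}.
        Root 33: left subtree has 0 nodes { }, right has 1 {23}.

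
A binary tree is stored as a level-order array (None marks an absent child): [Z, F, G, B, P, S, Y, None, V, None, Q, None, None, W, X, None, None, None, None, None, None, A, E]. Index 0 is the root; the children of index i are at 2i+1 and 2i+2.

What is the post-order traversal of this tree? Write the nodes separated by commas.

Post-order visits the left subtree, then the right subtree, then the node.
At Z: go left to F.
  At F: go left to B.
    At B: no left child.
    At B: go right to V.
      V is a leaf — visit V.
    Visit B.
  At F: go right to P.
    At P: no left child.
    At P: go right to Q.
      At Q: go left to A.
        A is a leaf — visit A.
      At Q: go right to E.
        E is a leaf — visit E.
      Visit Q.
    Visit P.
  Visit F.
At Z: go right to G.
  At G: go left to S.
    S is a leaf — visit S.
  At G: go right to Y.
    At Y: go left to W.
      W is a leaf — visit W.
    At Y: go right to X.
      X is a leaf — visit X.
    Visit Y.
  Visit G.
Visit Z.

V, B, A, E, Q, P, F, S, W, X, Y, G, Z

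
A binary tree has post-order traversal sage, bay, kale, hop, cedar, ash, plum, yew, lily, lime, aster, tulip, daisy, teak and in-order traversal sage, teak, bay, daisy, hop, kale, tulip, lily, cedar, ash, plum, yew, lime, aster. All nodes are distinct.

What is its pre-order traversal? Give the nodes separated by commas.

The last element of post-order is the root; it splits in-order into left and right subtrees.
Root teak: left subtree has 1 node {sage}, right has 12 {bay, daisy, hop, kale, tulip, lily, cedar, ash, plum, yew, lime, aster}.
  Root daisy: left subtree has 1 node {bay}, right has 10 {hop, kale, tulip, lily, cedar, ash, plum, yew, lime, aster}.
    Root tulip: left subtree has 2 nodes {hop, kale}, right has 7 {lily, cedar, ash, plum, yew, lime, aster}.
      Root hop: left subtree has 0 nodes { }, right has 1 {kale}.
      Root aster: left subtree has 6 nodes {lily, cedar, ash, plum, yew, lime}, right has 0 { }.
        Root lime: left subtree has 5 nodes {lily, cedar, ash, plum, yew}, right has 0 { }.
          Root lily: left subtree has 0 nodes { }, right has 4 {cedar, ash, plum, yew}.
            Root yew: left subtree has 3 nodes {cedar, ash, plum}, right has 0 { }.
              Root plum: left subtree has 2 nodes {cedar, ash}, right has 0 { }.
                Root ash: left subtree has 1 node {cedar}, right has 0 { }.

teak, sage, daisy, bay, tulip, hop, kale, aster, lime, lily, yew, plum, ash, cedar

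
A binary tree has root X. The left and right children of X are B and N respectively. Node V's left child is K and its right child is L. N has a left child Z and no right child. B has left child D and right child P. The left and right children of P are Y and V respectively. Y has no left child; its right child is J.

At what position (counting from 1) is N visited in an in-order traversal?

11

In-order visits the left subtree, then the node, then the right subtree.
At X: go left to B.
  At B: go left to D.
    D is a leaf — visit D.
  Visit B.
  At B: go right to P.
    At P: go left to Y.
      At Y: no left child.
      Visit Y.
      At Y: go right to J.
        J is a leaf — visit J.
    Visit P.
    At P: go right to V.
      At V: go left to K.
        K is a leaf — visit K.
      Visit V.
      At V: go right to L.
        L is a leaf — visit L.
Visit X.
At X: go right to N.
  At N: go left to Z.
    Z is a leaf — visit Z.
  Visit N.
  At N: no right child.
Full in-order sequence: D, B, Y, J, P, K, V, L, X, Z, N.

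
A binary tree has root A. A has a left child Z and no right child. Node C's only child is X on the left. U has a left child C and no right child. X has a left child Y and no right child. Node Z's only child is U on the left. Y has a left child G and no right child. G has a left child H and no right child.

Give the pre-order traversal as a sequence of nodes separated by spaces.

A Z U C X Y G H

Pre-order visits the node, then its left subtree, then its right subtree.
Visit A.
At A: go left to Z.
  Visit Z.
  At Z: go left to U.
    Visit U.
    At U: go left to C.
      Visit C.
      At C: go left to X.
        Visit X.
        At X: go left to Y.
          Visit Y.
          At Y: go left to G.
            Visit G.
            At G: go left to H.
              H is a leaf — visit H.
            At G: no right child.
          At Y: no right child.
        At X: no right child.
      At C: no right child.
    At U: no right child.
  At Z: no right child.
At A: no right child.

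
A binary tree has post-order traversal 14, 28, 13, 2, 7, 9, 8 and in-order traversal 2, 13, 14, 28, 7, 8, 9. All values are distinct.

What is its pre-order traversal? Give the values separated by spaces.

8 7 2 13 28 14 9

The last element of post-order is the root; it splits in-order into left and right subtrees.
Root 8: left subtree has 5 nodes {2, 13, 14, 28, 7}, right has 1 {9}.
  Root 7: left subtree has 4 nodes {2, 13, 14, 28}, right has 0 { }.
    Root 2: left subtree has 0 nodes { }, right has 3 {13, 14, 28}.
      Root 13: left subtree has 0 nodes { }, right has 2 {14, 28}.
        Root 28: left subtree has 1 node {14}, right has 0 { }.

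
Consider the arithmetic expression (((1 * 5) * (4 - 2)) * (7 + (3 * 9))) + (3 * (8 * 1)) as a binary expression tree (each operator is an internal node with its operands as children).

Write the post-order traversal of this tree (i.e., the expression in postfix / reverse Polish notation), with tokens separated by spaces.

Post-order on an expression tree gives postfix notation: for each operator, emit left operand, right operand, then the operator.

1 5 * 4 2 - * 7 3 9 * + * 3 8 1 * * +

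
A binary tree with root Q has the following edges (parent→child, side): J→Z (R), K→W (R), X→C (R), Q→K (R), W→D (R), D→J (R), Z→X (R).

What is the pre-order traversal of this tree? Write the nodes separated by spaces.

Pre-order visits the node, then its left subtree, then its right subtree.
Visit Q.
At Q: no left child.
At Q: go right to K.
  Visit K.
  At K: no left child.
  At K: go right to W.
    Visit W.
    At W: no left child.
    At W: go right to D.
      Visit D.
      At D: no left child.
      At D: go right to J.
        Visit J.
        At J: no left child.
        At J: go right to Z.
          Visit Z.
          At Z: no left child.
          At Z: go right to X.
            Visit X.
            At X: no left child.
            At X: go right to C.
              C is a leaf — visit C.

Q K W D J Z X C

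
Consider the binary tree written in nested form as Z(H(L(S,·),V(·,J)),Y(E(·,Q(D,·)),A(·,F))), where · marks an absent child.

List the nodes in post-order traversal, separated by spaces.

Post-order visits the left subtree, then the right subtree, then the node.
At Z: go left to H.
  At H: go left to L.
    At L: go left to S.
      S is a leaf — visit S.
    At L: no right child.
    Visit L.
  At H: go right to V.
    At V: no left child.
    At V: go right to J.
      J is a leaf — visit J.
    Visit V.
  Visit H.
At Z: go right to Y.
  At Y: go left to E.
    At E: no left child.
    At E: go right to Q.
      At Q: go left to D.
        D is a leaf — visit D.
      At Q: no right child.
      Visit Q.
    Visit E.
  At Y: go right to A.
    At A: no left child.
    At A: go right to F.
      F is a leaf — visit F.
    Visit A.
  Visit Y.
Visit Z.

S L J V H D Q E F A Y Z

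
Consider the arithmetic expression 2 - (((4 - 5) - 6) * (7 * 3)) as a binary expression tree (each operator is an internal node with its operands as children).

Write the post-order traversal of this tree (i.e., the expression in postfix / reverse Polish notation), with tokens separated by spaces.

Post-order on an expression tree gives postfix notation: for each operator, emit left operand, right operand, then the operator.

2 4 5 - 6 - 7 3 * * -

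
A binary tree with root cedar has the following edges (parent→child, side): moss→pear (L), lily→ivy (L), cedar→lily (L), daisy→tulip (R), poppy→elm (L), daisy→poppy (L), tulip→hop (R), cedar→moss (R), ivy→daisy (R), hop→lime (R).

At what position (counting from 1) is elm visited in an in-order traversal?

In-order visits the left subtree, then the node, then the right subtree.
At cedar: go left to lily.
  At lily: go left to ivy.
    At ivy: no left child.
    Visit ivy.
    At ivy: go right to daisy.
      At daisy: go left to poppy.
        At poppy: go left to elm.
          elm is a leaf — visit elm.
        Visit poppy.
        At poppy: no right child.
      Visit daisy.
      At daisy: go right to tulip.
        At tulip: no left child.
        Visit tulip.
        At tulip: go right to hop.
          At hop: no left child.
          Visit hop.
          At hop: go right to lime.
            lime is a leaf — visit lime.
  Visit lily.
  At lily: no right child.
Visit cedar.
At cedar: go right to moss.
  At moss: go left to pear.
    pear is a leaf — visit pear.
  Visit moss.
  At moss: no right child.
Full in-order sequence: ivy, elm, poppy, daisy, tulip, hop, lime, lily, cedar, pear, moss.

2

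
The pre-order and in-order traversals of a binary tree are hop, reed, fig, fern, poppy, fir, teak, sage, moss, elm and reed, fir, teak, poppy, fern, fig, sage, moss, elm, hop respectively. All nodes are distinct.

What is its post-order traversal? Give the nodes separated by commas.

The first element of pre-order is the root; it splits in-order into left and right subtrees.
Root hop: left subtree has 9 nodes {reed, fir, teak, poppy, fern, fig, sage, moss, elm}, right has 0 { }.
  Root reed: left subtree has 0 nodes { }, right has 8 {fir, teak, poppy, fern, fig, sage, moss, elm}.
    Root fig: left subtree has 4 nodes {fir, teak, poppy, fern}, right has 3 {sage, moss, elm}.
      Root fern: left subtree has 3 nodes {fir, teak, poppy}, right has 0 { }.
        Root poppy: left subtree has 2 nodes {fir, teak}, right has 0 { }.
          Root fir: left subtree has 0 nodes { }, right has 1 {teak}.
      Root sage: left subtree has 0 nodes { }, right has 2 {moss, elm}.
        Root moss: left subtree has 0 nodes { }, right has 1 {elm}.

teak, fir, poppy, fern, elm, moss, sage, fig, reed, hop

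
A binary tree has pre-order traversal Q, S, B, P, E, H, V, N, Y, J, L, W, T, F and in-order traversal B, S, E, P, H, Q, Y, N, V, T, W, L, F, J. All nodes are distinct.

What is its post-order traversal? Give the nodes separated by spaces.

The first element of pre-order is the root; it splits in-order into left and right subtrees.
Root Q: left subtree has 5 nodes {B, S, E, P, H}, right has 8 {Y, N, V, T, W, L, F, J}.
  Root S: left subtree has 1 node {B}, right has 3 {E, P, H}.
    Root P: left subtree has 1 node {E}, right has 1 {H}.
  Root V: left subtree has 2 nodes {Y, N}, right has 5 {T, W, L, F, J}.
    Root N: left subtree has 1 node {Y}, right has 0 { }.
    Root J: left subtree has 4 nodes {T, W, L, F}, right has 0 { }.
      Root L: left subtree has 2 nodes {T, W}, right has 1 {F}.
        Root W: left subtree has 1 node {T}, right has 0 { }.

B E H P S Y N T W F L J V Q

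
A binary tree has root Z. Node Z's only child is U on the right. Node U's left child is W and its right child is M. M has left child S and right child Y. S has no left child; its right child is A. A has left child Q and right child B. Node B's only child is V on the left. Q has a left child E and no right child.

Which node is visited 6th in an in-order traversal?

Q

In-order visits the left subtree, then the node, then the right subtree.
At Z: no left child.
Visit Z.
At Z: go right to U.
  At U: go left to W.
    W is a leaf — visit W.
  Visit U.
  At U: go right to M.
    At M: go left to S.
      At S: no left child.
      Visit S.
      At S: go right to A.
        At A: go left to Q.
          At Q: go left to E.
            E is a leaf — visit E.
          Visit Q.
          At Q: no right child.
        Visit A.
        At A: go right to B.
          At B: go left to V.
            V is a leaf — visit V.
          Visit B.
          At B: no right child.
    Visit M.
    At M: go right to Y.
      Y is a leaf — visit Y.
Full in-order sequence: Z, W, U, S, E, Q, A, V, B, M, Y.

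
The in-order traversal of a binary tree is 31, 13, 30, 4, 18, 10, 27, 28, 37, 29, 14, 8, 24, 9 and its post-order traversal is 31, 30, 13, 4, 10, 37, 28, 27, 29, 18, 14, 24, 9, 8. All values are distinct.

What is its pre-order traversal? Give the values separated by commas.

The last element of post-order is the root; it splits in-order into left and right subtrees.
Root 8: left subtree has 11 nodes {31, 13, 30, 4, 18, 10, 27, 28, 37, 29, 14}, right has 2 {24, 9}.
  Root 14: left subtree has 10 nodes {31, 13, 30, 4, 18, 10, 27, 28, 37, 29}, right has 0 { }.
    Root 18: left subtree has 4 nodes {31, 13, 30, 4}, right has 5 {10, 27, 28, 37, 29}.
      Root 4: left subtree has 3 nodes {31, 13, 30}, right has 0 { }.
        Root 13: left subtree has 1 node {31}, right has 1 {30}.
      Root 29: left subtree has 4 nodes {10, 27, 28, 37}, right has 0 { }.
        Root 27: left subtree has 1 node {10}, right has 2 {28, 37}.
          Root 28: left subtree has 0 nodes { }, right has 1 {37}.
  Root 9: left subtree has 1 node {24}, right has 0 { }.

8, 14, 18, 4, 13, 31, 30, 29, 27, 10, 28, 37, 9, 24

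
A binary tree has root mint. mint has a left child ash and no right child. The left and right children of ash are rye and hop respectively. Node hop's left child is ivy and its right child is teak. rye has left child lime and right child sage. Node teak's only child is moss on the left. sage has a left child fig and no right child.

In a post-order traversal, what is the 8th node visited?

Post-order visits the left subtree, then the right subtree, then the node.
At mint: go left to ash.
  At ash: go left to rye.
    At rye: go left to lime.
      lime is a leaf — visit lime.
    At rye: go right to sage.
      At sage: go left to fig.
        fig is a leaf — visit fig.
      At sage: no right child.
      Visit sage.
    Visit rye.
  At ash: go right to hop.
    At hop: go left to ivy.
      ivy is a leaf — visit ivy.
    At hop: go right to teak.
      At teak: go left to moss.
        moss is a leaf — visit moss.
      At teak: no right child.
      Visit teak.
    Visit hop.
  Visit ash.
At mint: no right child.
Visit mint.
Full post-order sequence: lime, fig, sage, rye, ivy, moss, teak, hop, ash, mint.

hop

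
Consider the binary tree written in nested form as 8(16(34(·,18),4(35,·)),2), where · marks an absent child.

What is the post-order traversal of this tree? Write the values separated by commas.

18, 34, 35, 4, 16, 2, 8

Post-order visits the left subtree, then the right subtree, then the node.
At 8: go left to 16.
  At 16: go left to 34.
    At 34: no left child.
    At 34: go right to 18.
      18 is a leaf — visit 18.
    Visit 34.
  At 16: go right to 4.
    At 4: go left to 35.
      35 is a leaf — visit 35.
    At 4: no right child.
    Visit 4.
  Visit 16.
At 8: go right to 2.
  2 is a leaf — visit 2.
Visit 8.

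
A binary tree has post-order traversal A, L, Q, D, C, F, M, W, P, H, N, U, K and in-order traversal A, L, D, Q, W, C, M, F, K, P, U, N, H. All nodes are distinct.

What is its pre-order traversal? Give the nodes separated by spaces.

The last element of post-order is the root; it splits in-order into left and right subtrees.
Root K: left subtree has 8 nodes {A, L, D, Q, W, C, M, F}, right has 4 {P, U, N, H}.
  Root W: left subtree has 4 nodes {A, L, D, Q}, right has 3 {C, M, F}.
    Root D: left subtree has 2 nodes {A, L}, right has 1 {Q}.
      Root L: left subtree has 1 node {A}, right has 0 { }.
    Root M: left subtree has 1 node {C}, right has 1 {F}.
  Root U: left subtree has 1 node {P}, right has 2 {N, H}.
    Root N: left subtree has 0 nodes { }, right has 1 {H}.

K W D L A Q M C F U P N H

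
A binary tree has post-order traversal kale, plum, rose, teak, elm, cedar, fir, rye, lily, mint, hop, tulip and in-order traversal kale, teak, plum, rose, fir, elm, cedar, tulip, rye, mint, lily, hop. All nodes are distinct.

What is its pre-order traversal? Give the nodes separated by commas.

tulip, fir, teak, kale, rose, plum, cedar, elm, hop, mint, rye, lily

The last element of post-order is the root; it splits in-order into left and right subtrees.
Root tulip: left subtree has 7 nodes {kale, teak, plum, rose, fir, elm, cedar}, right has 4 {rye, mint, lily, hop}.
  Root fir: left subtree has 4 nodes {kale, teak, plum, rose}, right has 2 {elm, cedar}.
    Root teak: left subtree has 1 node {kale}, right has 2 {plum, rose}.
      Root rose: left subtree has 1 node {plum}, right has 0 { }.
    Root cedar: left subtree has 1 node {elm}, right has 0 { }.
  Root hop: left subtree has 3 nodes {rye, mint, lily}, right has 0 { }.
    Root mint: left subtree has 1 node {rye}, right has 1 {lily}.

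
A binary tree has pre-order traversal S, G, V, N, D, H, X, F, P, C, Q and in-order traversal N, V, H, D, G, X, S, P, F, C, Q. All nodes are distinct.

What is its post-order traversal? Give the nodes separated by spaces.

The first element of pre-order is the root; it splits in-order into left and right subtrees.
Root S: left subtree has 6 nodes {N, V, H, D, G, X}, right has 4 {P, F, C, Q}.
  Root G: left subtree has 4 nodes {N, V, H, D}, right has 1 {X}.
    Root V: left subtree has 1 node {N}, right has 2 {H, D}.
      Root D: left subtree has 1 node {H}, right has 0 { }.
  Root F: left subtree has 1 node {P}, right has 2 {C, Q}.
    Root C: left subtree has 0 nodes { }, right has 1 {Q}.

N H D V X G P Q C F S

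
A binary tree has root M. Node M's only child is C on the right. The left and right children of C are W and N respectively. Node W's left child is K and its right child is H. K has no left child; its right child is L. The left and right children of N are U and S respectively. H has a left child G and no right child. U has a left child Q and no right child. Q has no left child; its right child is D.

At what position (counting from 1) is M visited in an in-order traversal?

1

In-order visits the left subtree, then the node, then the right subtree.
At M: no left child.
Visit M.
At M: go right to C.
  At C: go left to W.
    At W: go left to K.
      At K: no left child.
      Visit K.
      At K: go right to L.
        L is a leaf — visit L.
    Visit W.
    At W: go right to H.
      At H: go left to G.
        G is a leaf — visit G.
      Visit H.
      At H: no right child.
  Visit C.
  At C: go right to N.
    At N: go left to U.
      At U: go left to Q.
        At Q: no left child.
        Visit Q.
        At Q: go right to D.
          D is a leaf — visit D.
      Visit U.
      At U: no right child.
    Visit N.
    At N: go right to S.
      S is a leaf — visit S.
Full in-order sequence: M, K, L, W, G, H, C, Q, D, U, N, S.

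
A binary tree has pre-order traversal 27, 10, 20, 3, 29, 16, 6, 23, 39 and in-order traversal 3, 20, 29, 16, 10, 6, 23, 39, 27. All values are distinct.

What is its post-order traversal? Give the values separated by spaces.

3 16 29 20 39 23 6 10 27

The first element of pre-order is the root; it splits in-order into left and right subtrees.
Root 27: left subtree has 8 nodes {3, 20, 29, 16, 10, 6, 23, 39}, right has 0 { }.
  Root 10: left subtree has 4 nodes {3, 20, 29, 16}, right has 3 {6, 23, 39}.
    Root 20: left subtree has 1 node {3}, right has 2 {29, 16}.
      Root 29: left subtree has 0 nodes { }, right has 1 {16}.
    Root 6: left subtree has 0 nodes { }, right has 2 {23, 39}.
      Root 23: left subtree has 0 nodes { }, right has 1 {39}.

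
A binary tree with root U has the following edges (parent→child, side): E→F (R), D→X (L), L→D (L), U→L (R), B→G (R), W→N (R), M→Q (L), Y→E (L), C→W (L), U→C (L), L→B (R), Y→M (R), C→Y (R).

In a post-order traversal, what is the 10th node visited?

D

Post-order visits the left subtree, then the right subtree, then the node.
At U: go left to C.
  At C: go left to W.
    At W: no left child.
    At W: go right to N.
      N is a leaf — visit N.
    Visit W.
  At C: go right to Y.
    At Y: go left to E.
      At E: no left child.
      At E: go right to F.
        F is a leaf — visit F.
      Visit E.
    At Y: go right to M.
      At M: go left to Q.
        Q is a leaf — visit Q.
      At M: no right child.
      Visit M.
    Visit Y.
  Visit C.
At U: go right to L.
  At L: go left to D.
    At D: go left to X.
      X is a leaf — visit X.
    At D: no right child.
    Visit D.
  At L: go right to B.
    At B: no left child.
    At B: go right to G.
      G is a leaf — visit G.
    Visit B.
  Visit L.
Visit U.
Full post-order sequence: N, W, F, E, Q, M, Y, C, X, D, G, B, L, U.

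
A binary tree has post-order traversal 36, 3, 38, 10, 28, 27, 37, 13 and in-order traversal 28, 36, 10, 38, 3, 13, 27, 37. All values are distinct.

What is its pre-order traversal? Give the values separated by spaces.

13 28 10 36 38 3 37 27

The last element of post-order is the root; it splits in-order into left and right subtrees.
Root 13: left subtree has 5 nodes {28, 36, 10, 38, 3}, right has 2 {27, 37}.
  Root 28: left subtree has 0 nodes { }, right has 4 {36, 10, 38, 3}.
    Root 10: left subtree has 1 node {36}, right has 2 {38, 3}.
      Root 38: left subtree has 0 nodes { }, right has 1 {3}.
  Root 37: left subtree has 1 node {27}, right has 0 { }.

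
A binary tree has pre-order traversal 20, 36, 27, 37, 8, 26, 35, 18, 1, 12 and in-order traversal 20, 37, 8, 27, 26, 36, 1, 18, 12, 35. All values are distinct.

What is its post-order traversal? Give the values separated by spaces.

The first element of pre-order is the root; it splits in-order into left and right subtrees.
Root 20: left subtree has 0 nodes { }, right has 9 {37, 8, 27, 26, 36, 1, 18, 12, 35}.
  Root 36: left subtree has 4 nodes {37, 8, 27, 26}, right has 4 {1, 18, 12, 35}.
    Root 27: left subtree has 2 nodes {37, 8}, right has 1 {26}.
      Root 37: left subtree has 0 nodes { }, right has 1 {8}.
    Root 35: left subtree has 3 nodes {1, 18, 12}, right has 0 { }.
      Root 18: left subtree has 1 node {1}, right has 1 {12}.

8 37 26 27 1 12 18 35 36 20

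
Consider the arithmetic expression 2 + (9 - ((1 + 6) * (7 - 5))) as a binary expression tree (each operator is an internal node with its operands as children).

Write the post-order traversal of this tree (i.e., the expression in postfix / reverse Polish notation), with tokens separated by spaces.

Post-order on an expression tree gives postfix notation: for each operator, emit left operand, right operand, then the operator.

2 9 1 6 + 7 5 - * - +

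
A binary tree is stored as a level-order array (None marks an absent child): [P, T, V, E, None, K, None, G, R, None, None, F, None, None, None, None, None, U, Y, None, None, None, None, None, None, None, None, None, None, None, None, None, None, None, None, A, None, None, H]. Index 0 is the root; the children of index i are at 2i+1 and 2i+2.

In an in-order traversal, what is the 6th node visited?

Y

In-order visits the left subtree, then the node, then the right subtree.
At P: go left to T.
  At T: go left to E.
    At E: go left to G.
      G is a leaf — visit G.
    Visit E.
    At E: go right to R.
      At R: go left to U.
        At U: go left to A.
          A is a leaf — visit A.
        Visit U.
        At U: no right child.
      Visit R.
      At R: go right to Y.
        At Y: no left child.
        Visit Y.
        At Y: go right to H.
          H is a leaf — visit H.
  Visit T.
  At T: no right child.
Visit P.
At P: go right to V.
  At V: go left to K.
    At K: go left to F.
      F is a leaf — visit F.
    Visit K.
    At K: no right child.
  Visit V.
  At V: no right child.
Full in-order sequence: G, E, A, U, R, Y, H, T, P, F, K, V.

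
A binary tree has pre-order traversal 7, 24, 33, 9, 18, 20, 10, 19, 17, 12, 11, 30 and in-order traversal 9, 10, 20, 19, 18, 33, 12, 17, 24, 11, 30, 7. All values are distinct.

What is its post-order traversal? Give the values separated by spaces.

The first element of pre-order is the root; it splits in-order into left and right subtrees.
Root 7: left subtree has 11 nodes {9, 10, 20, 19, 18, 33, 12, 17, 24, 11, 30}, right has 0 { }.
  Root 24: left subtree has 8 nodes {9, 10, 20, 19, 18, 33, 12, 17}, right has 2 {11, 30}.
    Root 33: left subtree has 5 nodes {9, 10, 20, 19, 18}, right has 2 {12, 17}.
      Root 9: left subtree has 0 nodes { }, right has 4 {10, 20, 19, 18}.
        Root 18: left subtree has 3 nodes {10, 20, 19}, right has 0 { }.
          Root 20: left subtree has 1 node {10}, right has 1 {19}.
      Root 17: left subtree has 1 node {12}, right has 0 { }.
    Root 11: left subtree has 0 nodes { }, right has 1 {30}.

10 19 20 18 9 12 17 33 30 11 24 7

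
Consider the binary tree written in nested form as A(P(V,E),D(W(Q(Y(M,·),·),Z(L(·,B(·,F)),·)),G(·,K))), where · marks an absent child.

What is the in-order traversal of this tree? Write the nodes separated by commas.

In-order visits the left subtree, then the node, then the right subtree.
At A: go left to P.
  At P: go left to V.
    V is a leaf — visit V.
  Visit P.
  At P: go right to E.
    E is a leaf — visit E.
Visit A.
At A: go right to D.
  At D: go left to W.
    At W: go left to Q.
      At Q: go left to Y.
        At Y: go left to M.
          M is a leaf — visit M.
        Visit Y.
        At Y: no right child.
      Visit Q.
      At Q: no right child.
    Visit W.
    At W: go right to Z.
      At Z: go left to L.
        At L: no left child.
        Visit L.
        At L: go right to B.
          At B: no left child.
          Visit B.
          At B: go right to F.
            F is a leaf — visit F.
      Visit Z.
      At Z: no right child.
  Visit D.
  At D: go right to G.
    At G: no left child.
    Visit G.
    At G: go right to K.
      K is a leaf — visit K.

V, P, E, A, M, Y, Q, W, L, B, F, Z, D, G, K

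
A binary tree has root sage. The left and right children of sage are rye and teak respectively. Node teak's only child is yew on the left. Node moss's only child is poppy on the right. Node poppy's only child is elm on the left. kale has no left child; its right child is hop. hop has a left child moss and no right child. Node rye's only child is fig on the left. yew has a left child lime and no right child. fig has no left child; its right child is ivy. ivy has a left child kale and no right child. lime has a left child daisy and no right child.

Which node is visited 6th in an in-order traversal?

hop

In-order visits the left subtree, then the node, then the right subtree.
At sage: go left to rye.
  At rye: go left to fig.
    At fig: no left child.
    Visit fig.
    At fig: go right to ivy.
      At ivy: go left to kale.
        At kale: no left child.
        Visit kale.
        At kale: go right to hop.
          At hop: go left to moss.
            At moss: no left child.
            Visit moss.
            At moss: go right to poppy.
              At poppy: go left to elm.
                elm is a leaf — visit elm.
              Visit poppy.
              At poppy: no right child.
          Visit hop.
          At hop: no right child.
      Visit ivy.
      At ivy: no right child.
  Visit rye.
  At rye: no right child.
Visit sage.
At sage: go right to teak.
  At teak: go left to yew.
    At yew: go left to lime.
      At lime: go left to daisy.
        daisy is a leaf — visit daisy.
      Visit lime.
      At lime: no right child.
    Visit yew.
    At yew: no right child.
  Visit teak.
  At teak: no right child.
Full in-order sequence: fig, kale, moss, elm, poppy, hop, ivy, rye, sage, daisy, lime, yew, teak.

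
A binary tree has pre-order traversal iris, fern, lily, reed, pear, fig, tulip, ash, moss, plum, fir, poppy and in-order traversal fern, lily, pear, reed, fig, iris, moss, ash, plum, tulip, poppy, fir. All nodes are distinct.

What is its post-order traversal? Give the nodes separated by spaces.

pear fig reed lily fern moss plum ash poppy fir tulip iris

The first element of pre-order is the root; it splits in-order into left and right subtrees.
Root iris: left subtree has 5 nodes {fern, lily, pear, reed, fig}, right has 6 {moss, ash, plum, tulip, poppy, fir}.
  Root fern: left subtree has 0 nodes { }, right has 4 {lily, pear, reed, fig}.
    Root lily: left subtree has 0 nodes { }, right has 3 {pear, reed, fig}.
      Root reed: left subtree has 1 node {pear}, right has 1 {fig}.
  Root tulip: left subtree has 3 nodes {moss, ash, plum}, right has 2 {poppy, fir}.
    Root ash: left subtree has 1 node {moss}, right has 1 {plum}.
    Root fir: left subtree has 1 node {poppy}, right has 0 { }.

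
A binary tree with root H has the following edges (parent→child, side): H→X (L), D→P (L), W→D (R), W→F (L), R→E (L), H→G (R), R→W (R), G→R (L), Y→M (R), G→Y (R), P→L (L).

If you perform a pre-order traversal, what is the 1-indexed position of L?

10

Pre-order visits the node, then its left subtree, then its right subtree.
Visit H.
At H: go left to X.
  X is a leaf — visit X.
At H: go right to G.
  Visit G.
  At G: go left to R.
    Visit R.
    At R: go left to E.
      E is a leaf — visit E.
    At R: go right to W.
      Visit W.
      At W: go left to F.
        F is a leaf — visit F.
      At W: go right to D.
        Visit D.
        At D: go left to P.
          Visit P.
          At P: go left to L.
            L is a leaf — visit L.
          At P: no right child.
        At D: no right child.
  At G: go right to Y.
    Visit Y.
    At Y: no left child.
    At Y: go right to M.
      M is a leaf — visit M.
Full pre-order sequence: H, X, G, R, E, W, F, D, P, L, Y, M.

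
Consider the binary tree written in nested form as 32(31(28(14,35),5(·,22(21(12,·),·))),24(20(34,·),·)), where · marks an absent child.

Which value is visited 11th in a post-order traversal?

Post-order visits the left subtree, then the right subtree, then the node.
At 32: go left to 31.
  At 31: go left to 28.
    At 28: go left to 14.
      14 is a leaf — visit 14.
    At 28: go right to 35.
      35 is a leaf — visit 35.
    Visit 28.
  At 31: go right to 5.
    At 5: no left child.
    At 5: go right to 22.
      At 22: go left to 21.
        At 21: go left to 12.
          12 is a leaf — visit 12.
        At 21: no right child.
        Visit 21.
      At 22: no right child.
      Visit 22.
    Visit 5.
  Visit 31.
At 32: go right to 24.
  At 24: go left to 20.
    At 20: go left to 34.
      34 is a leaf — visit 34.
    At 20: no right child.
    Visit 20.
  At 24: no right child.
  Visit 24.
Visit 32.
Full post-order sequence: 14, 35, 28, 12, 21, 22, 5, 31, 34, 20, 24, 32.

24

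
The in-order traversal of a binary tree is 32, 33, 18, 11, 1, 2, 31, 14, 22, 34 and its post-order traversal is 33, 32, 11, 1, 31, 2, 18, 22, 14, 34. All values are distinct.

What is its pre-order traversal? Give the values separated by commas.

34, 14, 18, 32, 33, 2, 1, 11, 31, 22

The last element of post-order is the root; it splits in-order into left and right subtrees.
Root 34: left subtree has 9 nodes {32, 33, 18, 11, 1, 2, 31, 14, 22}, right has 0 { }.
  Root 14: left subtree has 7 nodes {32, 33, 18, 11, 1, 2, 31}, right has 1 {22}.
    Root 18: left subtree has 2 nodes {32, 33}, right has 4 {11, 1, 2, 31}.
      Root 32: left subtree has 0 nodes { }, right has 1 {33}.
      Root 2: left subtree has 2 nodes {11, 1}, right has 1 {31}.
        Root 1: left subtree has 1 node {11}, right has 0 { }.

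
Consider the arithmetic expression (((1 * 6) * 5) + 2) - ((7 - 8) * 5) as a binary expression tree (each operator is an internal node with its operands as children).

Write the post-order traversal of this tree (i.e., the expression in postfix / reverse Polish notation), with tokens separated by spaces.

1 6 * 5 * 2 + 7 8 - 5 * -

Post-order on an expression tree gives postfix notation: for each operator, emit left operand, right operand, then the operator.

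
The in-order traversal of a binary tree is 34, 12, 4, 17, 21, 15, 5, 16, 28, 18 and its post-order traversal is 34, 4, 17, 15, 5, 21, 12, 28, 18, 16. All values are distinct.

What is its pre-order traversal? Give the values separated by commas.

The last element of post-order is the root; it splits in-order into left and right subtrees.
Root 16: left subtree has 7 nodes {34, 12, 4, 17, 21, 15, 5}, right has 2 {28, 18}.
  Root 12: left subtree has 1 node {34}, right has 5 {4, 17, 21, 15, 5}.
    Root 21: left subtree has 2 nodes {4, 17}, right has 2 {15, 5}.
      Root 17: left subtree has 1 node {4}, right has 0 { }.
      Root 5: left subtree has 1 node {15}, right has 0 { }.
  Root 18: left subtree has 1 node {28}, right has 0 { }.

16, 12, 34, 21, 17, 4, 5, 15, 18, 28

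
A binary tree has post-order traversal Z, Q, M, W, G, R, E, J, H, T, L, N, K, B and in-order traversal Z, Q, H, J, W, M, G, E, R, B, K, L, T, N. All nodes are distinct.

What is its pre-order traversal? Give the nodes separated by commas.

B, H, Q, Z, J, E, G, W, M, R, K, N, L, T

The last element of post-order is the root; it splits in-order into left and right subtrees.
Root B: left subtree has 9 nodes {Z, Q, H, J, W, M, G, E, R}, right has 4 {K, L, T, N}.
  Root H: left subtree has 2 nodes {Z, Q}, right has 6 {J, W, M, G, E, R}.
    Root Q: left subtree has 1 node {Z}, right has 0 { }.
    Root J: left subtree has 0 nodes { }, right has 5 {W, M, G, E, R}.
      Root E: left subtree has 3 nodes {W, M, G}, right has 1 {R}.
        Root G: left subtree has 2 nodes {W, M}, right has 0 { }.
          Root W: left subtree has 0 nodes { }, right has 1 {M}.
  Root K: left subtree has 0 nodes { }, right has 3 {L, T, N}.
    Root N: left subtree has 2 nodes {L, T}, right has 0 { }.
      Root L: left subtree has 0 nodes { }, right has 1 {T}.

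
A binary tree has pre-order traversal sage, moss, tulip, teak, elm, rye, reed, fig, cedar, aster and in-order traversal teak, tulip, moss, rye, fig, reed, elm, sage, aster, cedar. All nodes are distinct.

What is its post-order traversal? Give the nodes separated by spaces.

teak tulip fig reed rye elm moss aster cedar sage

The first element of pre-order is the root; it splits in-order into left and right subtrees.
Root sage: left subtree has 7 nodes {teak, tulip, moss, rye, fig, reed, elm}, right has 2 {aster, cedar}.
  Root moss: left subtree has 2 nodes {teak, tulip}, right has 4 {rye, fig, reed, elm}.
    Root tulip: left subtree has 1 node {teak}, right has 0 { }.
    Root elm: left subtree has 3 nodes {rye, fig, reed}, right has 0 { }.
      Root rye: left subtree has 0 nodes { }, right has 2 {fig, reed}.
        Root reed: left subtree has 1 node {fig}, right has 0 { }.
  Root cedar: left subtree has 1 node {aster}, right has 0 { }.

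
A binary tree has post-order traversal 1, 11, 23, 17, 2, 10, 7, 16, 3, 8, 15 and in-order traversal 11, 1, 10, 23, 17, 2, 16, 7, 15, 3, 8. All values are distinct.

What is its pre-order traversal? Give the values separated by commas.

The last element of post-order is the root; it splits in-order into left and right subtrees.
Root 15: left subtree has 8 nodes {11, 1, 10, 23, 17, 2, 16, 7}, right has 2 {3, 8}.
  Root 16: left subtree has 6 nodes {11, 1, 10, 23, 17, 2}, right has 1 {7}.
    Root 10: left subtree has 2 nodes {11, 1}, right has 3 {23, 17, 2}.
      Root 11: left subtree has 0 nodes { }, right has 1 {1}.
      Root 2: left subtree has 2 nodes {23, 17}, right has 0 { }.
        Root 17: left subtree has 1 node {23}, right has 0 { }.
  Root 8: left subtree has 1 node {3}, right has 0 { }.

15, 16, 10, 11, 1, 2, 17, 23, 7, 8, 3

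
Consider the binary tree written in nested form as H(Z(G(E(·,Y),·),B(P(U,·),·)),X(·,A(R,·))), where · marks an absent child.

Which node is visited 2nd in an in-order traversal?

Y

In-order visits the left subtree, then the node, then the right subtree.
At H: go left to Z.
  At Z: go left to G.
    At G: go left to E.
      At E: no left child.
      Visit E.
      At E: go right to Y.
        Y is a leaf — visit Y.
    Visit G.
    At G: no right child.
  Visit Z.
  At Z: go right to B.
    At B: go left to P.
      At P: go left to U.
        U is a leaf — visit U.
      Visit P.
      At P: no right child.
    Visit B.
    At B: no right child.
Visit H.
At H: go right to X.
  At X: no left child.
  Visit X.
  At X: go right to A.
    At A: go left to R.
      R is a leaf — visit R.
    Visit A.
    At A: no right child.
Full in-order sequence: E, Y, G, Z, U, P, B, H, X, R, A.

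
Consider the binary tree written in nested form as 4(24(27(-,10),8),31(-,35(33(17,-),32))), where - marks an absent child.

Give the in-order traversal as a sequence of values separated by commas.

In-order visits the left subtree, then the node, then the right subtree.
At 4: go left to 24.
  At 24: go left to 27.
    At 27: no left child.
    Visit 27.
    At 27: go right to 10.
      10 is a leaf — visit 10.
  Visit 24.
  At 24: go right to 8.
    8 is a leaf — visit 8.
Visit 4.
At 4: go right to 31.
  At 31: no left child.
  Visit 31.
  At 31: go right to 35.
    At 35: go left to 33.
      At 33: go left to 17.
        17 is a leaf — visit 17.
      Visit 33.
      At 33: no right child.
    Visit 35.
    At 35: go right to 32.
      32 is a leaf — visit 32.

27, 10, 24, 8, 4, 31, 17, 33, 35, 32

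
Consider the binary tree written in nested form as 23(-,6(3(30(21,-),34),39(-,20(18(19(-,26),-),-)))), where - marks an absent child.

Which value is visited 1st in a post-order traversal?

21

Post-order visits the left subtree, then the right subtree, then the node.
At 23: no left child.
At 23: go right to 6.
  At 6: go left to 3.
    At 3: go left to 30.
      At 30: go left to 21.
        21 is a leaf — visit 21.
      At 30: no right child.
      Visit 30.
    At 3: go right to 34.
      34 is a leaf — visit 34.
    Visit 3.
  At 6: go right to 39.
    At 39: no left child.
    At 39: go right to 20.
      At 20: go left to 18.
        At 18: go left to 19.
          At 19: no left child.
          At 19: go right to 26.
            26 is a leaf — visit 26.
          Visit 19.
        At 18: no right child.
        Visit 18.
      At 20: no right child.
      Visit 20.
    Visit 39.
  Visit 6.
Visit 23.
Full post-order sequence: 21, 30, 34, 3, 26, 19, 18, 20, 39, 6, 23.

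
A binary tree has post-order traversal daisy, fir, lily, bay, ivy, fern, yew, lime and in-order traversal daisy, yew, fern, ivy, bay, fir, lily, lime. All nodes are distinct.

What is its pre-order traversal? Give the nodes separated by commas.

lime, yew, daisy, fern, ivy, bay, lily, fir

The last element of post-order is the root; it splits in-order into left and right subtrees.
Root lime: left subtree has 7 nodes {daisy, yew, fern, ivy, bay, fir, lily}, right has 0 { }.
  Root yew: left subtree has 1 node {daisy}, right has 5 {fern, ivy, bay, fir, lily}.
    Root fern: left subtree has 0 nodes { }, right has 4 {ivy, bay, fir, lily}.
      Root ivy: left subtree has 0 nodes { }, right has 3 {bay, fir, lily}.
        Root bay: left subtree has 0 nodes { }, right has 2 {fir, lily}.
          Root lily: left subtree has 1 node {fir}, right has 0 { }.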